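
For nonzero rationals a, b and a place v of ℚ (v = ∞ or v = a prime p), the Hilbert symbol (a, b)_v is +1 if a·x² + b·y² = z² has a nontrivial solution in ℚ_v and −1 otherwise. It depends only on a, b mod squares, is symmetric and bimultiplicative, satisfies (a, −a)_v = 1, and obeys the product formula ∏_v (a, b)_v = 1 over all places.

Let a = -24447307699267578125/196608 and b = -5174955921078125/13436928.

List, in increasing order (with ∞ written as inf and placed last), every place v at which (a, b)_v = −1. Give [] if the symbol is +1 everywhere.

(a, b) ≡ (-25935, -4522) mod (ℚ^×)²; places V = {2, 3, 5, 7, 11, 13, 17, 19, ∞}.
(a,b)_3: α=-1, u≡1; β=-8, v≡2 (mod 3); (1|3)=+1, (2|3)=-1; sign (−1)^0·+1^-8·-1^-1 = -1.
(a,b)_11: α=2, u≡1; β=0, v≡6 (mod 11); (1|11)=+1, (6|11)=-1; sign (−1)^0·+1^0·-1^2 = +1.
(a,b)_2: α=-16, β=-11; u≡1, v≡3 (mod 8); ε(u)ε(v)=0·1, αω(v)=-16·1, βω(u)=-11·0; sum ≡ 0  ⇒  +1.
(a,b)_13: α=3, u≡5; β=2, v≡6 (mod 13); (5|13)=-1, (6|13)=-1; sign (−1)^0·-1^2·-1^3 = -1.
(a,b)_7: α=3, u≡3; β=5, v≡3 (mod 7); (3|7)=-1, (3|7)=-1; sign (−1)^1·-1^5·-1^3 = -1.
(a,b)_17: α=2, u≡11; β=1, v≡12 (mod 17); (11|17)=-1, (12|17)=-1; sign (−1)^0·-1^1·-1^2 = -1.
(a,b)_19: α=1, u≡10; β=3, v≡16 (mod 19); (10|19)=-1, (16|19)=+1; sign (−1)^1·-1^3·+1^1 = +1.
(a,b)_5: α=11, u≡3; β=6, v≡2 (mod 5); (3|5)=-1, (2|5)=-1; sign (−1)^0·-1^6·-1^11 = -1.
(a,b)_∞: sgn(-25935)=−, sgn(-4522)=−, so -1.
|Ram(-25935, -4522)| = 6, even; anisotropic at {3, 5, 7, 13, 17, ∞}.

[3, 5, 7, 13, 17, inf]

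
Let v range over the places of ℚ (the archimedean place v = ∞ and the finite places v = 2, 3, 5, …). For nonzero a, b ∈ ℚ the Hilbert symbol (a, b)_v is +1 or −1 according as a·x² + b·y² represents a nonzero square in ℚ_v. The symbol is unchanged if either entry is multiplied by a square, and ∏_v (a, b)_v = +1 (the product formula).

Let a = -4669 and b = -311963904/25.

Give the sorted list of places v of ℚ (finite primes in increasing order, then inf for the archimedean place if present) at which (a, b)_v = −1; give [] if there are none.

[2, 7, 23, inf]

Mod squares: a ≡ -4669, b ≡ -161. Check v ∈ {∞, 2, 3, 5, 7, 23, 29}.
v=3: a=3^0·(≡2), b=3^2·(≡1) mod 3; (2|3)=-1, (1|3)=+1; (−1)^{0·2·1}·(-1)^2·(+1)^0 = +1.
v=5: a=5^0·(≡1), b=5^-2·(≡1) mod 5; (1|5)=+1, (1|5)=+1; (−1)^{0·-2·2}·(+1)^-2·(+1)^0 = +1.
v=29: a=29^1·(≡13), b=29^2·(≡23) mod 29; (13|29)=+1, (23|29)=+1; (−1)^{1·2·14}·(+1)^2·(+1)^1 = +1.
v=∞: -4669 < 0 and -161 < 0  ⇒  (a,b)_∞ = -1.
v=7: a=7^1·(≡5), b=7^1·(≡3) mod 7; (5|7)=-1, (3|7)=-1; (−1)^{1·1·3}·(-1)^1·(-1)^1 = -1.
v=2: v_2(a)=0, v_2(b)=8; units ≡ 3, 7 (mod 8); ε·ε+αω+βω = 1·1+0·0+8·1 ≡ 1  ⇒  (a,b)_2 = -1.
v=23: a=23^1·(≡4), b=23^1·(≡2) mod 23; (4|23)=+1, (2|23)=+1; (−1)^{1·1·11}·(+1)^1·(+1)^1 = -1.
(-4669, -161 / ℚ) ramifies at {2, 7, 23, ∞}: a division algebra.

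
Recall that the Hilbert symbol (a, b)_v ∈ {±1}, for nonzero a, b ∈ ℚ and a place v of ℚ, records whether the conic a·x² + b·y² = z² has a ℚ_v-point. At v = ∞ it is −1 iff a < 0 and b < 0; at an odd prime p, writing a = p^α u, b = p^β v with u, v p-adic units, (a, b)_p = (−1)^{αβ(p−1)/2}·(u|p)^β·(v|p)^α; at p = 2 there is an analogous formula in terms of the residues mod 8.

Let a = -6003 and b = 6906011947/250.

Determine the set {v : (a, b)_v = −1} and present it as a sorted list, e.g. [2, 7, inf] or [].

[2, 5]

Mod squares: a ≡ -667, b ≡ 430. Check v ∈ {∞, 2, 3, 5, 19, 23, 29, 43}.
v=23: a=23^1·(≡15), b=23^2·(≡1) mod 23; (15|23)=-1, (1|23)=+1; (−1)^{1·2·11}·(-1)^2·(+1)^1 = +1.
v=29: a=29^1·(≡25), b=29^2·(≡16) mod 29; (25|29)=+1, (16|29)=+1; (−1)^{1·2·14}·(+1)^2·(+1)^1 = +1.
v=3: a=3^2·(≡2), b=3^0·(≡1) mod 3; (2|3)=-1, (1|3)=+1; (−1)^{2·0·1}·(-1)^0·(+1)^2 = +1.
v=19: a=19^0·(≡1), b=19^2·(≡13) mod 19; (1|19)=+1, (13|19)=-1; (−1)^{0·2·9}·(+1)^2·(-1)^0 = +1.
v=43: a=43^0·(≡17), b=43^1·(≡25) mod 43; (17|43)=+1, (25|43)=+1; (−1)^{0·1·21}·(+1)^1·(+1)^0 = +1.
v=5: a=5^0·(≡2), b=5^-3·(≡1) mod 5; (2|5)=-1, (1|5)=+1; (−1)^{0·-3·2}·(-1)^-3·(+1)^0 = -1.
v=∞: -667 < 0 and 430 > 0  ⇒  (a,b)_∞ = +1.
v=2: v_2(a)=0, v_2(b)=-1; units ≡ 5, 7 (mod 8); ε·ε+αω+βω = 0·1+0·0+-1·1 ≡ 1  ⇒  (a,b)_2 = -1.
|Ram(-667, 430)| = 2, even; anisotropic at {2, 5}.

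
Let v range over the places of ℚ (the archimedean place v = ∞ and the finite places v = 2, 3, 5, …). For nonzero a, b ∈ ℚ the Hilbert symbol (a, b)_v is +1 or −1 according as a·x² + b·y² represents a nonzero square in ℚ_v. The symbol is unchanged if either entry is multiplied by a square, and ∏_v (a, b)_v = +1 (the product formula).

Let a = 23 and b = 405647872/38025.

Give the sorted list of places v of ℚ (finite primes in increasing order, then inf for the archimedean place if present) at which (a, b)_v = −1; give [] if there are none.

Mod squares: a ≡ 23, b ≡ 32338. Check v ∈ {∞, 2, 3, 5, 7, 13, 19, 23, 37}.
v=7: a=7^0·(≡2), b=7^2·(≡6) mod 7; (2|7)=+1, (6|7)=-1; (−1)^{0·2·3}·(+1)^2·(-1)^0 = +1.
v=37: a=37^0·(≡23), b=37^1·(≡8) mod 37; (23|37)=-1, (8|37)=-1; (−1)^{0·1·18}·(-1)^1·(-1)^0 = -1.
v=13: a=13^0·(≡10), b=13^-2·(≡8) mod 13; (10|13)=+1, (8|13)=-1; (−1)^{0·-2·6}·(+1)^-2·(-1)^0 = +1.
v=5: a=5^0·(≡3), b=5^-2·(≡2) mod 5; (3|5)=-1, (2|5)=-1; (−1)^{0·-2·2}·(-1)^-2·(-1)^0 = +1.
v=19: a=19^0·(≡4), b=19^1·(≡1) mod 19; (4|19)=+1, (1|19)=+1; (−1)^{0·1·9}·(+1)^1·(+1)^0 = +1.
v=2: v_2(a)=0, v_2(b)=9; units ≡ 7, 1 (mod 8); ε·ε+αω+βω = 1·0+0·0+9·0 ≡ 0  ⇒  (a,b)_2 = +1.
v=∞: 23 > 0 and 32338 > 0  ⇒  (a,b)_∞ = +1.
v=23: a=23^1·(≡1), b=23^1·(≡16) mod 23; (1|23)=+1, (16|23)=+1; (−1)^{1·1·11}·(+1)^1·(+1)^1 = -1.
v=3: a=3^0·(≡2), b=3^-2·(≡1) mod 3; (2|3)=-1, (1|3)=+1; (−1)^{0·-2·1}·(-1)^-2·(+1)^0 = +1.
Ram(23, 32338) = {23, 37}; no ℚ_23-point on the conic.

[23, 37]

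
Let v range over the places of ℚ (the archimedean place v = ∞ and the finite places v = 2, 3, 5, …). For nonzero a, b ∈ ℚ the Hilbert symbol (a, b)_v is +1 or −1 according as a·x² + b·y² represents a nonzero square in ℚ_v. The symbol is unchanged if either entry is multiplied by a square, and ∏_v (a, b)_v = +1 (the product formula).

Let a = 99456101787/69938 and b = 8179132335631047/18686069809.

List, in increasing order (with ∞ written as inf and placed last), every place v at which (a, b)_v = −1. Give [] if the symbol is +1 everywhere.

(a, b) ≡ (6, 7) mod (ℚ^×)²; places V = {2, 3, 7, 11, 17, 19, 29, 37, 41, 43, ∞}.
(a,b)_37: α=4, u≡15; β=4, v≡9 (mod 37); (15|37)=-1, (9|37)=+1; sign (−1)^0·-1^4·+1^4 = +1.
(a,b)_43: α=0, u≡23; β=-2, v≡26 (mod 43); (23|43)=+1, (26|43)=-1; sign (−1)^0·+1^-2·-1^0 = +1.
(a,b)_2: α=-1, β=0; u≡3, v≡7 (mod 8); ε(u)ε(v)=1·1, αω(v)=-1·0, βω(u)=0·1; sum ≡ 1  ⇒  -1.
(a,b)_3: α=1, u≡2; β=2, v≡1 (mod 3); (2|3)=-1, (1|3)=+1; sign (−1)^0·-1^2·+1^1 = +1.
(a,b)_∞: sgn(6)=+, sgn(7)=+, so +1.
(a,b)_29: α=0, u≡5; β=2, v≡20 (mod 29); (5|29)=+1, (20|29)=+1; sign (−1)^0·+1^2·+1^0 = +1.
(a,b)_17: α=-2, u≡7; β=-4, v≡5 (mod 17); (7|17)=-1, (5|17)=-1; sign (−1)^0·-1^-4·-1^-2 = +1.
(a,b)_41: α=0, u≡35; β=2, v≡34 (mod 41); (35|41)=-1, (34|41)=-1; sign (−1)^0·-1^2·-1^0 = +1.
(a,b)_19: α=2, u≡5; β=0, v≡9 (mod 19); (5|19)=+1, (9|19)=+1; sign (−1)^0·+1^0·+1^2 = +1.
(a,b)_7: α=2, u≡3; β=3, v≡4 (mod 7); (3|7)=-1, (4|7)=+1; sign (−1)^0·-1^3·+1^2 = -1.
(a,b)_11: α=-2, u≡7; β=-2, v≡6 (mod 11); (7|11)=-1, (6|11)=-1; sign (−1)^0·-1^-2·-1^-2 = +1.
(6, 7 / ℚ) ramifies at {2, 7}: a division algebra.

[2, 7]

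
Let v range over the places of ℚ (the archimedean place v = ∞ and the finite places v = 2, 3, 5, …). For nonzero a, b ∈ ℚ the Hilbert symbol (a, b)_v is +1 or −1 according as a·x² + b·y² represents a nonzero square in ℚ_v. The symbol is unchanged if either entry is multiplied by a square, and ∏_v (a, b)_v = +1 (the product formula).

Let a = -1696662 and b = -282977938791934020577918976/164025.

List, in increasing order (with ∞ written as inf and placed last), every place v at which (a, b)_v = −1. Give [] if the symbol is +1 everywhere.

[2, 29, 47, inf]

Mod squares: a ≡ -1558, b ≡ -1229426. Check v ∈ {∞, 2, 3, 5, 7, 11, 13, 19, 29, 41, 47}.
v=2: v_2(a)=1, v_2(b)=21; units ≡ 5, 7 (mod 8); ε·ε+αω+βω = 0·1+1·0+21·1 ≡ 1  ⇒  (a,b)_2 = -1.
v=47: a=47^0·(≡38), b=47^1·(≡8) mod 47; (38|47)=-1, (8|47)=+1; (−1)^{0·1·23}·(-1)^1·(+1)^0 = -1.
v=11: a=11^2·(≡3), b=11^3·(≡9) mod 11; (3|11)=+1, (9|11)=+1; (−1)^{2·3·5}·(+1)^3·(+1)^2 = +1.
v=29: a=29^0·(≡12), b=29^1·(≡28) mod 29; (12|29)=-1, (28|29)=+1; (−1)^{0·1·14}·(-1)^1·(+1)^0 = -1.
v=7: a=7^0·(≡5), b=7^2·(≡3) mod 7; (5|7)=-1, (3|7)=-1; (−1)^{0·2·3}·(-1)^2·(-1)^0 = +1.
v=3: a=3^2·(≡2), b=3^-8·(≡1) mod 3; (2|3)=-1, (1|3)=+1; (−1)^{2·-8·1}·(-1)^-8·(+1)^2 = +1.
v=19: a=19^1·(≡2), b=19^4·(≡5) mod 19; (2|19)=-1, (5|19)=+1; (−1)^{1·4·9}·(-1)^4·(+1)^1 = +1.
v=∞: -1558 < 0 and -1229426 < 0  ⇒  (a,b)_∞ = -1.
v=41: a=41^1·(≡28), b=41^3·(≡38) mod 41; (28|41)=-1, (38|41)=-1; (−1)^{1·3·20}·(-1)^3·(-1)^1 = +1.
v=13: a=13^0·(≡7), b=13^2·(≡4) mod 13; (7|13)=-1, (4|13)=+1; (−1)^{0·2·6}·(-1)^2·(+1)^0 = +1.
v=5: a=5^0·(≡3), b=5^-2·(≡4) mod 5; (3|5)=-1, (4|5)=+1; (−1)^{0·-2·2}·(-1)^-2·(+1)^0 = +1.
(-1558, -1229426 / ℚ) ramifies at {2, 29, 47, ∞}: a division algebra.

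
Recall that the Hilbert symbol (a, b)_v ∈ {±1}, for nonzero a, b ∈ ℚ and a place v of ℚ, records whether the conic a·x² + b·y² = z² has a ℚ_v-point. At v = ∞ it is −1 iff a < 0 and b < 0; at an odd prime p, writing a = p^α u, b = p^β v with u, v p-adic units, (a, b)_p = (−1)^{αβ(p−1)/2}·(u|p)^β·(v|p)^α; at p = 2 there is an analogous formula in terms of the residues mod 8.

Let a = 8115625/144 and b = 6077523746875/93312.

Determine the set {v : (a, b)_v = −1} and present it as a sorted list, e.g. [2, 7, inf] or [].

(a, b) ≡ (265, 8099990) mod (ℚ^×)²; places V = {2, 3, 5, 7, 17, 29, 31, 53, ∞}.
(a,b)_5: α=5, u≡3; β=5, v≡2 (mod 5); (3|5)=-1, (2|5)=-1; sign (−1)^0·-1^5·-1^5 = +1.
(a,b)_7: α=2, u≡3; β=4, v≡5 (mod 7); (3|7)=-1, (5|7)=-1; sign (−1)^0·-1^4·-1^2 = +1.
(a,b)_29: α=0, u≡25; β=1, v≡18 (mod 29); (25|29)=+1, (18|29)=-1; sign (−1)^0·+1^1·-1^0 = +1.
(a,b)_31: α=0, u≡30; β=1, v≡13 (mod 31); (30|31)=-1, (13|31)=-1; sign (−1)^0·-1^1·-1^0 = -1.
(a,b)_2: α=-4, β=-7; u≡1, v≡3 (mod 8); ε(u)ε(v)=0·1, αω(v)=-4·1, βω(u)=-7·0; sum ≡ 0  ⇒  +1.
(a,b)_3: α=-2, u≡1; β=-6, v≡2 (mod 3); (1|3)=+1, (2|3)=-1; sign (−1)^0·+1^-6·-1^-2 = +1.
(a,b)_53: α=1, u≡3; β=1, v≡34 (mod 53); (3|53)=-1, (34|53)=-1; sign (−1)^0·-1^1·-1^1 = +1.
(a,b)_17: α=0, u≡10; β=1, v≡3 (mod 17); (10|17)=-1, (3|17)=-1; sign (−1)^0·-1^1·-1^0 = -1.
(a,b)_∞: sgn(265)=+, sgn(8099990)=+, so +1.
(265, 8099990 / ℚ) ramifies at {17, 31}: a division algebra.

[17, 31]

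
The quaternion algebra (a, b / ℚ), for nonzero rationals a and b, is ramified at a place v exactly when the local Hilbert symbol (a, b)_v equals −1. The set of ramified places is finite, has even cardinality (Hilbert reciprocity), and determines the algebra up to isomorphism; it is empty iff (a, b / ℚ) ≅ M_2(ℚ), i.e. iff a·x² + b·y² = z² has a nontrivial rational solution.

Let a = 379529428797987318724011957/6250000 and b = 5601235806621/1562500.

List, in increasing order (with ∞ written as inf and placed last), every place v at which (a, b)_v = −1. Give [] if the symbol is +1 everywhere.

(a, b) ≡ (133, 221) mod (ℚ^×)²; places V = {2, 3, 5, 7, 13, 17, 19, ∞}.
(a,b)_5: α=-8, u≡2; β=-8, v≡4 (mod 5); (2|5)=-1, (4|5)=+1; sign (−1)^0·-1^-8·+1^-8 = +1.
(a,b)_7: α=7, u≡3; β=4, v≡2 (mod 7); (3|7)=-1, (2|7)=+1; sign (−1)^0·-1^4·+1^7 = +1.
(a,b)_13: α=2, u≡3; β=1, v≡9 (mod 13); (3|13)=+1, (9|13)=+1; sign (−1)^0·+1^1·+1^2 = +1.
(a,b)_17: α=2, u≡10; β=1, v≡16 (mod 17); (10|17)=-1, (16|17)=+1; sign (−1)^0·-1^1·+1^2 = -1.
(a,b)_19: α=11, u≡17; β=4, v≡12 (mod 19); (17|19)=+1, (12|19)=-1; sign (−1)^0·+1^4·-1^11 = -1.
(a,b)_3: α=4, u≡1; β=4, v≡2 (mod 3); (1|3)=+1, (2|3)=-1; sign (−1)^0·+1^4·-1^4 = +1.
(a,b)_2: α=-4, β=-2; u≡5, v≡5 (mod 8); ε(u)ε(v)=0·0, αω(v)=-4·1, βω(u)=-2·1; sum ≡ 0  ⇒  +1.
(a,b)_∞: sgn(133)=+, sgn(221)=+, so +1.
|Ram(133, 221)| = 2, even; anisotropic at {17, 19}.

[17, 19]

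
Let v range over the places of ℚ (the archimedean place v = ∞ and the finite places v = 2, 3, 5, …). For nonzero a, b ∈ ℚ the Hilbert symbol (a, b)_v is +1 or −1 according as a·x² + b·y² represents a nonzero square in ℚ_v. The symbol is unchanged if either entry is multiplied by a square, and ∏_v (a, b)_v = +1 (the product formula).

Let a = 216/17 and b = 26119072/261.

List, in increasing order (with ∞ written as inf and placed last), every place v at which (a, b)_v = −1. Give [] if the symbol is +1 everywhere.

Mod squares: a ≡ 102, b ≡ 131138. Check v ∈ {∞, 2, 3, 7, 17, 19, 29}.
v=29: a=29^0·(≡11), b=29^-1·(≡15) mod 29; (11|29)=-1, (15|29)=-1; (−1)^{0·-1·14}·(-1)^-1·(-1)^0 = -1.
v=∞: 102 > 0 and 131138 > 0  ⇒  (a,b)_∞ = +1.
v=7: a=7^0·(≡2), b=7^1·(≡1) mod 7; (2|7)=+1, (1|7)=+1; (−1)^{0·1·3}·(+1)^1·(+1)^0 = +1.
v=19: a=19^0·(≡6), b=19^3·(≡6) mod 19; (6|19)=+1, (6|19)=+1; (−1)^{0·3·9}·(+1)^3·(+1)^0 = +1.
v=17: a=17^-1·(≡12), b=17^1·(≡4) mod 17; (12|17)=-1, (4|17)=+1; (−1)^{-1·1·8}·(-1)^1·(+1)^-1 = -1.
v=3: a=3^3·(≡1), b=3^-2·(≡2) mod 3; (1|3)=+1, (2|3)=-1; (−1)^{3·-2·1}·(+1)^-2·(-1)^3 = -1.
v=2: v_2(a)=3, v_2(b)=5; units ≡ 3, 1 (mod 8); ε·ε+αω+βω = 1·0+3·0+5·1 ≡ 1  ⇒  (a,b)_2 = -1.
(102, 131138 / ℚ) ramifies at {2, 3, 17, 29}: a division algebra.

[2, 3, 17, 29]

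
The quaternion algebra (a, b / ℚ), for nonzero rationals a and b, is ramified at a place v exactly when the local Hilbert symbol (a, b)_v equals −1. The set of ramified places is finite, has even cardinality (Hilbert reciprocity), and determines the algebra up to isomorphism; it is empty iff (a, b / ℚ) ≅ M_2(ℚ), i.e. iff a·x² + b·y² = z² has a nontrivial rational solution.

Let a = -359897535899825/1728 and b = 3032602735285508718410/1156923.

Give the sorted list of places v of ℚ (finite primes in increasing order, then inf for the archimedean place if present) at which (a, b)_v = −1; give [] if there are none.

[2, 17]

Mod squares: a ≡ -51, b ≡ 6270. Check v ∈ {∞, 2, 3, 5, 7, 11, 17, 19, 23, 37}.
v=23: a=23^0·(≡13), b=23^-2·(≡15) mod 23; (13|23)=+1, (15|23)=-1; (−1)^{0·-2·11}·(+1)^-2·(-1)^0 = +1.
v=11: a=11^2·(≡5), b=11^5·(≡9) mod 11; (5|11)=+1, (9|11)=+1; (−1)^{2·5·5}·(+1)^5·(+1)^2 = +1.
v=19: a=19^2·(≡9), b=19^3·(≡17) mod 19; (9|19)=+1, (17|19)=+1; (−1)^{2·3·9}·(+1)^3·(+1)^2 = +1.
v=3: a=3^-3·(≡1), b=3^-7·(≡2) mod 3; (1|3)=+1, (2|3)=-1; (−1)^{-3·-7·1}·(+1)^-7·(-1)^-3 = +1.
v=37: a=37^2·(≡23), b=37^2·(≡17) mod 37; (23|37)=-1, (17|37)=-1; (−1)^{2·2·18}·(-1)^2·(-1)^2 = +1.
v=7: a=7^2·(≡5), b=7^4·(≡6) mod 7; (5|7)=-1, (6|7)=-1; (−1)^{2·4·3}·(-1)^4·(-1)^2 = +1.
v=2: v_2(a)=-6, v_2(b)=1; units ≡ 5, 7 (mod 8); ε·ε+αω+βω = 0·1+-6·0+1·1 ≡ 1  ⇒  (a,b)_2 = -1.
v=∞: -51 < 0 and 6270 > 0  ⇒  (a,b)_∞ = +1.
v=17: a=17^3·(≡12), b=17^4·(≡14) mod 17; (12|17)=-1, (14|17)=-1; (−1)^{3·4·8}·(-1)^4·(-1)^3 = -1.
v=5: a=5^2·(≡4), b=5^1·(≡4) mod 5; (4|5)=+1, (4|5)=+1; (−1)^{2·1·2}·(+1)^1·(+1)^2 = +1.
(-51, 6270 / ℚ) ramifies at {2, 17}: a division algebra.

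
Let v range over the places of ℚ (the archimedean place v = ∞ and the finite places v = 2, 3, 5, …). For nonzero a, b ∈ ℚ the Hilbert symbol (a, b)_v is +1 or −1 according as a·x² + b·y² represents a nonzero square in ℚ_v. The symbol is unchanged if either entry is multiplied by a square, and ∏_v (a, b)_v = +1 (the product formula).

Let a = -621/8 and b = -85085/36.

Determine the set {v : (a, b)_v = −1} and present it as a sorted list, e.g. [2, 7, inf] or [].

Mod squares: a ≡ -138, b ≡ -85085. Check v ∈ {∞, 2, 3, 5, 7, 11, 13, 17, 23}.
v=2: v_2(a)=-3, v_2(b)=-2; units ≡ 3, 3 (mod 8); ε·ε+αω+βω = 1·1+-3·1+-2·1 ≡ 0  ⇒  (a,b)_2 = +1.
v=5: a=5^0·(≡3), b=5^1·(≡3) mod 5; (3|5)=-1, (3|5)=-1; (−1)^{0·1·2}·(-1)^1·(-1)^0 = -1.
v=∞: -138 < 0 and -85085 < 0  ⇒  (a,b)_∞ = -1.
v=3: a=3^3·(≡2), b=3^-2·(≡1) mod 3; (2|3)=-1, (1|3)=+1; (−1)^{3·-2·1}·(-1)^-2·(+1)^3 = +1.
v=17: a=17^0·(≡1), b=17^1·(≡5) mod 17; (1|17)=+1, (5|17)=-1; (−1)^{0·1·8}·(+1)^1·(-1)^0 = +1.
v=11: a=11^0·(≡9), b=11^1·(≡3) mod 11; (9|11)=+1, (3|11)=+1; (−1)^{0·1·5}·(+1)^1·(+1)^0 = +1.
v=13: a=13^0·(≡2), b=13^1·(≡2) mod 13; (2|13)=-1, (2|13)=-1; (−1)^{0·1·6}·(-1)^1·(-1)^0 = -1.
v=7: a=7^0·(≡2), b=7^1·(≡4) mod 7; (2|7)=+1, (4|7)=+1; (−1)^{0·1·3}·(+1)^1·(+1)^0 = +1.
v=23: a=23^1·(≡11), b=23^0·(≡10) mod 23; (11|23)=-1, (10|23)=-1; (−1)^{1·0·11}·(-1)^0·(-1)^1 = -1.
|Ram(-138, -85085)| = 4, even; anisotropic at {5, 13, 23, ∞}.

[5, 13, 23, inf]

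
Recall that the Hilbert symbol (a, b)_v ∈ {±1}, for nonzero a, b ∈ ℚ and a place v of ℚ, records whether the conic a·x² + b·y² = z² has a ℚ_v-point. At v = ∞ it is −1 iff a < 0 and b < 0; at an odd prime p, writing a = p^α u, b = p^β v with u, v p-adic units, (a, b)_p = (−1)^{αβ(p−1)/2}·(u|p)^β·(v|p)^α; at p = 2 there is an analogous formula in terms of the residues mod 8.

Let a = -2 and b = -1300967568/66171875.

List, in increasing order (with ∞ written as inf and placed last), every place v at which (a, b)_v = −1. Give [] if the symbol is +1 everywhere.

(a, b) ≡ (-2, -595) mod (ℚ^×)²; places V = {2, 3, 5, 7, 11, 17, ∞}.
(a,b)_3: α=0, u≡1; β=14, v≡2 (mod 3); (1|3)=+1, (2|3)=-1; sign (−1)^0·+1^14·-1^0 = +1.
(a,b)_17: α=0, u≡15; β=1, v≡9 (mod 17); (15|17)=+1, (9|17)=+1; sign (−1)^0·+1^1·+1^0 = +1.
(a,b)_∞: sgn(-2)=−, sgn(-595)=−, so -1.
(a,b)_7: α=0, u≡5; β=-1, v≡3 (mod 7); (5|7)=-1, (3|7)=-1; sign (−1)^0·-1^-1·-1^0 = -1.
(a,b)_2: α=1, β=4; u≡7, v≡5 (mod 8); ε(u)ε(v)=1·0, αω(v)=1·1, βω(u)=4·0; sum ≡ 1  ⇒  -1.
(a,b)_5: α=0, u≡3; β=-7, v≡1 (mod 5); (3|5)=-1, (1|5)=+1; sign (−1)^0·-1^-7·+1^0 = -1.
(a,b)_11: α=0, u≡9; β=-2, v≡10 (mod 11); (9|11)=+1, (10|11)=-1; sign (−1)^0·+1^-2·-1^0 = +1.
Ram(-2, -595) = {2, 5, 7, ∞}; no ℚ_2-point on the conic.

[2, 5, 7, inf]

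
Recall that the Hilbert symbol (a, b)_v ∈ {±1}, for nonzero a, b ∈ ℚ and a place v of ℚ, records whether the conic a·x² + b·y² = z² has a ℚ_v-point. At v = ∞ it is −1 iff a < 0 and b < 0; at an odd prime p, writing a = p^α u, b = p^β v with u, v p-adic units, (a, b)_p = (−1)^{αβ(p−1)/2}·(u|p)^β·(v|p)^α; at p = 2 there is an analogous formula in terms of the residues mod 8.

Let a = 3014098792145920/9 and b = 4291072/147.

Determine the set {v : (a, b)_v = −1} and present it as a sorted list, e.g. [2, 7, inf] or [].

Mod squares: a ≡ 145, b ≡ 174. Check v ∈ {∞, 2, 3, 5, 7, 17, 29}.
v=17: a=17^6·(≡15), b=17^2·(≡13) mod 17; (15|17)=+1, (13|17)=+1; (−1)^{6·2·8}·(+1)^2·(+1)^6 = +1.
v=5: a=5^1·(≡1), b=5^0·(≡1) mod 5; (1|5)=+1, (1|5)=+1; (−1)^{1·0·2}·(+1)^0·(+1)^1 = +1.
v=∞: 145 > 0 and 174 > 0  ⇒  (a,b)_∞ = +1.
v=3: a=3^-2·(≡1), b=3^-1·(≡1) mod 3; (1|3)=+1, (1|3)=+1; (−1)^{-2·-1·1}·(+1)^-1·(+1)^-2 = +1.
v=2: v_2(a)=10, v_2(b)=9; units ≡ 1, 7 (mod 8); ε·ε+αω+βω = 0·1+10·0+9·0 ≡ 0  ⇒  (a,b)_2 = +1.
v=7: a=7^0·(≡5), b=7^-2·(≡3) mod 7; (5|7)=-1, (3|7)=-1; (−1)^{0·-2·3}·(-1)^-2·(-1)^0 = +1.
v=29: a=29^3·(≡24), b=29^1·(≡5) mod 29; (24|29)=+1, (5|29)=+1; (−1)^{3·1·14}·(+1)^1·(+1)^3 = +1.
Ram(a, b) = ∅: the form 145·x² + 174·y² − z² is isotropic over every ℚ_v, so by Hasse–Minkowski it is isotropic over ℚ.

[]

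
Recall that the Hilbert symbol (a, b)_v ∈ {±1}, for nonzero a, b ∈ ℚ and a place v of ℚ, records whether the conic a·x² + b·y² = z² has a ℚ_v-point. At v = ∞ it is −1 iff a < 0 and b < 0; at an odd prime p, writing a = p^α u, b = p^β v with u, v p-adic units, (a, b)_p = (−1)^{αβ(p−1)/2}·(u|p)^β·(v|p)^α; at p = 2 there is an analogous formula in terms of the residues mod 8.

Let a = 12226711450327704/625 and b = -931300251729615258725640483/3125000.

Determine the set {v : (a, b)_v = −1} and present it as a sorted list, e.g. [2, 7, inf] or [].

[3, 11]

(a, b) ≡ (1254, -60214) mod (ℚ^×)²; places V = {2, 3, 5, 7, 11, 17, 19, 23, ∞}.
(a,b)_19: α=1, u≡6; β=2, v≡11 (mod 19); (6|19)=+1, (11|19)=+1; sign (−1)^0·+1^2·+1^1 = +1.
(a,b)_17: α=2, u≡15; β=3, v≡5 (mod 17); (15|17)=+1, (5|17)=-1; sign (−1)^0·+1^3·-1^2 = +1.
(a,b)_5: α=-4, u≡4; β=-8, v≡4 (mod 5); (4|5)=+1, (4|5)=+1; sign (−1)^0·+1^-8·+1^-4 = +1.
(a,b)_∞: sgn(1254)=+, sgn(-60214)=−, so +1.
(a,b)_2: α=3, β=-3; u≡3, v≡5 (mod 8); ε(u)ε(v)=1·0, αω(v)=3·1, βω(u)=-3·1; sum ≡ 0  ⇒  +1.
(a,b)_3: α=3, u≡1; β=2, v≡2 (mod 3); (1|3)=+1, (2|3)=-1; sign (−1)^0·+1^2·-1^3 = -1.
(a,b)_11: α=7, u≡4; β=11, v≡5 (mod 11); (4|11)=+1, (5|11)=+1; sign (−1)^1·+1^11·+1^7 = -1.
(a,b)_7: α=0, u≡4; β=5, v≡4 (mod 7); (4|7)=+1, (4|7)=+1; sign (−1)^0·+1^5·+1^0 = +1.
(a,b)_23: α=2, u≡9; β=3, v≡9 (mod 23); (9|23)=+1, (9|23)=+1; sign (−1)^0·+1^3·+1^2 = +1.
Ram(1254, -60214) = {3, 11}; no ℚ_3-point on the conic.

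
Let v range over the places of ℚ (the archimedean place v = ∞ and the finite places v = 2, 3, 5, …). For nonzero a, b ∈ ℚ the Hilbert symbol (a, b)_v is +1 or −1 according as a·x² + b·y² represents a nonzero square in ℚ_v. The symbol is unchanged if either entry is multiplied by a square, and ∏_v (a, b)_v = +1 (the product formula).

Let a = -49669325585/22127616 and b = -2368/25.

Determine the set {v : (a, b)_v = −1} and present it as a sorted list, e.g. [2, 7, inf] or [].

(a, b) ≡ (-68585, -37) mod (ℚ^×)²; places V = {2, 3, 5, 7, 11, 23, 29, 37, 43, ∞}.
(a,b)_43: α=1, u≡27; β=0, v≡36 (mod 43); (27|43)=-1, (36|43)=+1; sign (−1)^0·-1^0·+1^1 = +1.
(a,b)_23: α=2, u≡2; β=0, v≡12 (mod 23); (2|23)=+1, (12|23)=+1; sign (−1)^0·+1^0·+1^2 = +1.
(a,b)_29: α=1, u≡20; β=0, v≡12 (mod 29); (20|29)=+1, (12|29)=-1; sign (−1)^0·+1^0·-1^1 = -1.
(a,b)_37: α=2, u≡22; β=1, v≡30 (mod 37); (22|37)=-1, (30|37)=+1; sign (−1)^0·-1^1·+1^2 = -1.
(a,b)_11: α=1, u≡2; β=0, v≡10 (mod 11); (2|11)=-1, (10|11)=-1; sign (−1)^0·-1^0·-1^1 = -1.
(a,b)_5: α=1, u≡3; β=-2, v≡2 (mod 5); (3|5)=-1, (2|5)=-1; sign (−1)^0·-1^-2·-1^1 = -1.
(a,b)_7: α=-4, u≡4; β=0, v≡3 (mod 7); (4|7)=+1, (3|7)=-1; sign (−1)^0·+1^0·-1^-4 = +1.
(a,b)_∞: sgn(-68585)=−, sgn(-37)=−, so -1.
(a,b)_2: α=-10, β=6; u≡7, v≡3 (mod 8); ε(u)ε(v)=1·1, αω(v)=-10·1, βω(u)=6·0; sum ≡ 1  ⇒  -1.
(a,b)_3: α=-2, u≡1; β=0, v≡2 (mod 3); (1|3)=+1, (2|3)=-1; sign (−1)^0·+1^0·-1^-2 = +1.
|Ram(-68585, -37)| = 6, even; anisotropic at {2, 5, 11, 29, 37, ∞}.

[2, 5, 11, 29, 37, inf]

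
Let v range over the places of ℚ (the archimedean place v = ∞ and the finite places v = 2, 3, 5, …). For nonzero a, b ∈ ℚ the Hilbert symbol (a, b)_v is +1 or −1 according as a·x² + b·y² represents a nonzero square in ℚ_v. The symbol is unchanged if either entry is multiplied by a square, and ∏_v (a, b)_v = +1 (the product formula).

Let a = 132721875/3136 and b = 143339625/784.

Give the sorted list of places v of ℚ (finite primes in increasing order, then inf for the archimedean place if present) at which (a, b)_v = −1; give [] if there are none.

[3, 5]

(a, b) ≡ (195, 65) mod (ℚ^×)²; places V = {2, 3, 5, 7, 11, 13, ∞}.
(a,b)_7: α=-2, u≡6; β=-2, v≡1 (mod 7); (6|7)=-1, (1|7)=+1; sign (−1)^0·-1^-2·+1^-2 = +1.
(a,b)_∞: sgn(195)=+, sgn(65)=+, so +1.
(a,b)_3: α=3, u≡2; β=6, v≡2 (mod 3); (2|3)=-1, (2|3)=-1; sign (−1)^0·-1^6·-1^3 = -1.
(a,b)_2: α=-6, β=-4; u≡3, v≡1 (mod 8); ε(u)ε(v)=1·0, αω(v)=-6·0, βω(u)=-4·1; sum ≡ 0  ⇒  +1.
(a,b)_11: α=2, u≡10; β=2, v≡8 (mod 11); (10|11)=-1, (8|11)=-1; sign (−1)^0·-1^2·-1^2 = +1.
(a,b)_13: α=1, u≡11; β=1, v≡8 (mod 13); (11|13)=-1, (8|13)=-1; sign (−1)^0·-1^1·-1^1 = +1.
(a,b)_5: α=5, u≡1; β=3, v≡3 (mod 5); (1|5)=+1, (3|5)=-1; sign (−1)^0·+1^3·-1^5 = -1.
(195, 65 / ℚ) ramifies at {3, 5}: a division algebra.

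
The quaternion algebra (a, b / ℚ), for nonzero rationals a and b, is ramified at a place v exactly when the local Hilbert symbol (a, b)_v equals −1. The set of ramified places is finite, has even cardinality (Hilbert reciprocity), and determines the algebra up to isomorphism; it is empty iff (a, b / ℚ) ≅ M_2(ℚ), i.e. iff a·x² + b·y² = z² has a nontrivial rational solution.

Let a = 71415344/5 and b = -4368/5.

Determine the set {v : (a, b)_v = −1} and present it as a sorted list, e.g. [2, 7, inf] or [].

Mod squares: a ≡ 55, b ≡ -1365. Check v ∈ {∞, 2, 3, 5, 7, 11, 13}.
v=7: a=7^4·(≡3), b=7^1·(≡4) mod 7; (3|7)=-1, (4|7)=+1; (−1)^{4·1·3}·(-1)^1·(+1)^4 = -1.
v=∞: 55 > 0 and -1365 < 0  ⇒  (a,b)_∞ = +1.
v=13: a=13^2·(≡10), b=13^1·(≡3) mod 13; (10|13)=+1, (3|13)=+1; (−1)^{2·1·6}·(+1)^1·(+1)^2 = +1.
v=3: a=3^0·(≡1), b=3^1·(≡1) mod 3; (1|3)=+1, (1|3)=+1; (−1)^{0·1·1}·(+1)^1·(+1)^0 = +1.
v=5: a=5^-1·(≡4), b=5^-1·(≡2) mod 5; (4|5)=+1, (2|5)=-1; (−1)^{-1·-1·2}·(+1)^-1·(-1)^-1 = -1.
v=11: a=11^1·(≡1), b=11^0·(≡2) mod 11; (1|11)=+1, (2|11)=-1; (−1)^{1·0·5}·(+1)^0·(-1)^1 = -1.
v=2: v_2(a)=4, v_2(b)=4; units ≡ 7, 3 (mod 8); ε·ε+αω+βω = 1·1+4·1+4·0 ≡ 1  ⇒  (a,b)_2 = -1.
|Ram(55, -1365)| = 4, even; anisotropic at {2, 5, 7, 11}.

[2, 5, 7, 11]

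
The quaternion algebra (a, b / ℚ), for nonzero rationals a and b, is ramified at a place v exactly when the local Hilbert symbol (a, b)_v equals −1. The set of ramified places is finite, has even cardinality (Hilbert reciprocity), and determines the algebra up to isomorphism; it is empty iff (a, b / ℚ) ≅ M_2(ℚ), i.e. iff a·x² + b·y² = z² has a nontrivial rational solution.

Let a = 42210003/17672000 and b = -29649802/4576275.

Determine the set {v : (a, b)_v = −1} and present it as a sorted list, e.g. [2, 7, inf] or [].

[5, 13]

(a, b) ≡ (15, -4862) mod (ℚ^×)²; places V = {2, 3, 5, 7, 11, 13, 17, 31, 37, 43, 47, ∞}.
(a,b)_17: α=0, u≡13; β=1, v≡7 (mod 17); (13|17)=+1, (7|17)=-1; sign (−1)^0·+1^1·-1^0 = +1.
(a,b)_11: α=4, u≡9; β=-1, v≡1 (mod 11); (9|11)=+1, (1|11)=+1; sign (−1)^0·+1^-1·+1^4 = +1.
(a,b)_47: α=-2, u≡29; β=0, v≡31 (mod 47); (29|47)=-1, (31|47)=-1; sign (−1)^0·-1^0·-1^-2 = +1.
(a,b)_3: α=1, u≡2; β=-2, v≡1 (mod 3); (2|3)=-1, (1|3)=+1; sign (−1)^0·-1^-2·+1^1 = +1.
(a,b)_5: α=-3, u≡3; β=-2, v≡3 (mod 5); (3|5)=-1, (3|5)=-1; sign (−1)^0·-1^-2·-1^-3 = -1.
(a,b)_43: α=0, u≡4; β=-2, v≡21 (mod 43); (4|43)=+1, (21|43)=+1; sign (−1)^0·+1^-2·+1^0 = +1.
(a,b)_∞: sgn(15)=+, sgn(-4862)=−, so +1.
(a,b)_31: α=2, u≡23; β=0, v≡1 (mod 31); (23|31)=-1, (1|31)=+1; sign (−1)^0·-1^0·+1^2 = +1.
(a,b)_2: α=-6, β=1; u≡7, v≡1 (mod 8); ε(u)ε(v)=1·0, αω(v)=-6·0, βω(u)=1·0; sum ≡ 0  ⇒  +1.
(a,b)_7: α=0, u≡1; β=2, v≡6 (mod 7); (1|7)=+1, (6|7)=-1; sign (−1)^0·+1^2·-1^0 = +1.
(a,b)_13: α=0, u≡7; β=1, v≡9 (mod 13); (7|13)=-1, (9|13)=+1; sign (−1)^0·-1^1·+1^0 = -1.
(a,b)_37: α=0, u≡32; β=2, v≡6 (mod 37); (32|37)=-1, (6|37)=-1; sign (−1)^0·-1^2·-1^0 = +1.
(15, -4862 / ℚ) ramifies at {5, 13}: a division algebra.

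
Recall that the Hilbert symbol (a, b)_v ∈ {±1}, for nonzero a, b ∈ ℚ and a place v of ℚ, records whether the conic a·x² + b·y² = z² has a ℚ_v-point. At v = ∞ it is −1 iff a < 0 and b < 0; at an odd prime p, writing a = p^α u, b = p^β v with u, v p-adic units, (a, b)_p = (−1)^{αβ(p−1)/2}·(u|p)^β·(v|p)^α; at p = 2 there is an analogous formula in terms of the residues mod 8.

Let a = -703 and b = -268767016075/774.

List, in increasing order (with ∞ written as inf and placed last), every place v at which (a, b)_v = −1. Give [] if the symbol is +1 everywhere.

[17, 41, 43, inf]

(a, b) ≡ (-703, -1138898) mod (ℚ^×)²; places V = {2, 3, 5, 17, 19, 37, 41, 43, 53, ∞}.
(a,b)_41: α=0, u≡35; β=1, v≡16 (mod 41); (35|41)=-1, (16|41)=+1; sign (−1)^0·-1^1·+1^0 = -1.
(a,b)_2: α=0, β=-1; u≡1, v≡7 (mod 8); ε(u)ε(v)=0·1, αω(v)=0·0, βω(u)=-1·0; sum ≡ 0  ⇒  +1.
(a,b)_19: α=1, u≡1; β=1, v≡18 (mod 19); (1|19)=+1, (18|19)=-1; sign (−1)^1·+1^1·-1^1 = +1.
(a,b)_53: α=0, u≡39; β=2, v≡12 (mod 53); (39|53)=-1, (12|53)=-1; sign (−1)^0·-1^2·-1^0 = +1.
(a,b)_∞: sgn(-703)=−, sgn(-1138898)=−, so -1.
(a,b)_5: α=0, u≡2; β=2, v≡3 (mod 5); (2|5)=-1, (3|5)=-1; sign (−1)^0·-1^2·-1^0 = +1.
(a,b)_43: α=0, u≡28; β=-1, v≡39 (mod 43); (28|43)=-1, (39|43)=-1; sign (−1)^0·-1^-1·-1^0 = -1.
(a,b)_3: α=0, u≡2; β=-2, v≡1 (mod 3); (2|3)=-1, (1|3)=+1; sign (−1)^0·-1^-2·+1^0 = +1.
(a,b)_37: α=1, u≡18; β=0, v≡30 (mod 37); (18|37)=-1, (30|37)=+1; sign (−1)^0·-1^0·+1^1 = +1.
(a,b)_17: α=0, u≡11; β=3, v≡5 (mod 17); (11|17)=-1, (5|17)=-1; sign (−1)^0·-1^3·-1^0 = -1.
(-703, -1138898 / ℚ) ramifies at {17, 41, 43, ∞}: a division algebra.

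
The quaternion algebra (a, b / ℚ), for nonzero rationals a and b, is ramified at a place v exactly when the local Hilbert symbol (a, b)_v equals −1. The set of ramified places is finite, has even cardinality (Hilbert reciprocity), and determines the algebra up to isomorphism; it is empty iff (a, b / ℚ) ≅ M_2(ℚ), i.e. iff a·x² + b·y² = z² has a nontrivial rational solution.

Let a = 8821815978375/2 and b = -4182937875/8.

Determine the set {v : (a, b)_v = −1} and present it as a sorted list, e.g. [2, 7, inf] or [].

[2, 3, 37, 43]

Mod squares: a ≡ 17630, b ≡ -37181670. Check v ∈ {∞, 2, 3, 5, 19, 37, 41, 43}.
v=2: v_2(a)=-1, v_2(b)=-3; units ≡ 7, 5 (mod 8); ε·ε+αω+βω = 1·0+-1·1+-3·0 ≡ 1  ⇒  (a,b)_2 = -1.
v=∞: 17630 > 0 and -37181670 < 0  ⇒  (a,b)_∞ = +1.
v=19: a=19^2·(≡4), b=19^1·(≡13) mod 19; (4|19)=+1, (13|19)=-1; (−1)^{2·1·9}·(+1)^1·(-1)^2 = +1.
v=5: a=5^3·(≡1), b=5^3·(≡4) mod 5; (1|5)=+1, (4|5)=+1; (−1)^{3·3·2}·(+1)^3·(+1)^3 = +1.
v=37: a=37^2·(≡35), b=37^1·(≡25) mod 37; (35|37)=-1, (25|37)=+1; (−1)^{2·1·18}·(-1)^1·(+1)^2 = -1.
v=3: a=3^4·(≡2), b=3^3·(≡1) mod 3; (2|3)=-1, (1|3)=+1; (−1)^{4·3·1}·(-1)^3·(+1)^4 = -1.
v=43: a=43^1·(≡15), b=43^1·(≡25) mod 43; (15|43)=+1, (25|43)=+1; (−1)^{1·1·21}·(+1)^1·(+1)^1 = -1.
v=41: a=41^1·(≡10), b=41^1·(≡1) mod 41; (10|41)=+1, (1|41)=+1; (−1)^{1·1·20}·(+1)^1·(+1)^1 = +1.
(17630, -37181670 / ℚ) ramifies at {2, 3, 37, 43}: a division algebra.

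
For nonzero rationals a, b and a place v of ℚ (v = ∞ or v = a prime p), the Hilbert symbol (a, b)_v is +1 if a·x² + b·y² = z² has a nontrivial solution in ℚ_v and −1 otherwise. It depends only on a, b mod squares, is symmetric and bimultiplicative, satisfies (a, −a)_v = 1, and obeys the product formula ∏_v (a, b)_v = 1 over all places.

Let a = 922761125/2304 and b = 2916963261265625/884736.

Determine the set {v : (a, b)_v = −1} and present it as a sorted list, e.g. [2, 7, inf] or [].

[2, 3]

Mod squares: a ≡ 5, b ≡ 1254. Check v ∈ {∞, 2, 3, 5, 11, 13, 19}.
v=5: a=5^3·(≡1), b=5^6·(≡1) mod 5; (1|5)=+1, (1|5)=+1; (−1)^{3·6·2}·(+1)^6·(+1)^3 = +1.
v=2: v_2(a)=-8, v_2(b)=-15; units ≡ 5, 3 (mod 8); ε·ε+αω+βω = 0·1+-8·1+-15·1 ≡ 1  ⇒  (a,b)_2 = -1.
v=∞: 5 > 0 and 1254 > 0  ⇒  (a,b)_∞ = +1.
v=11: a=11^2·(≡9), b=11^5·(≡9) mod 11; (9|11)=+1, (9|11)=+1; (−1)^{2·5·5}·(+1)^5·(+1)^2 = +1.
v=3: a=3^-2·(≡2), b=3^-3·(≡1) mod 3; (2|3)=-1, (1|3)=+1; (−1)^{-2·-3·1}·(-1)^-3·(+1)^-2 = -1.
v=13: a=13^2·(≡7), b=13^2·(≡6) mod 13; (7|13)=-1, (6|13)=-1; (−1)^{2·2·6}·(-1)^2·(-1)^2 = +1.
v=19: a=19^2·(≡11), b=19^3·(≡16) mod 19; (11|19)=+1, (16|19)=+1; (−1)^{2·3·9}·(+1)^3·(+1)^2 = +1.
(5, 1254 / ℚ) ramifies at {2, 3}: a division algebra.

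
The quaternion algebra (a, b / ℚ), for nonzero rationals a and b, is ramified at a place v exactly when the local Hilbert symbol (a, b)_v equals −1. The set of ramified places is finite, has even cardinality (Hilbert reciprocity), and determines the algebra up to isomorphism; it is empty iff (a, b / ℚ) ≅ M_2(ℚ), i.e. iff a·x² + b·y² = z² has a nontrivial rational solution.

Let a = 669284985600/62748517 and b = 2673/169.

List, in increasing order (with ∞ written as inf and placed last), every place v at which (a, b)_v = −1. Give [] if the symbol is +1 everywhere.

Mod squares: a ≡ 23023, b ≡ 33. Check v ∈ {∞, 2, 3, 5, 7, 11, 13, 23}.
v=∞: 23023 > 0 and 33 > 0  ⇒  (a,b)_∞ = +1.
v=7: a=7^1·(≡6), b=7^0·(≡6) mod 7; (6|7)=-1, (6|7)=-1; (−1)^{1·0·3}·(-1)^0·(-1)^1 = -1.
v=11: a=11^1·(≡9), b=11^1·(≡3) mod 11; (9|11)=+1, (3|11)=+1; (−1)^{1·1·5}·(+1)^1·(+1)^1 = -1.
v=2: v_2(a)=8, v_2(b)=0; units ≡ 7, 1 (mod 8); ε·ε+αω+βω = 1·0+8·0+0·0 ≡ 0  ⇒  (a,b)_2 = +1.
v=13: a=13^-7·(≡10), b=13^-2·(≡8) mod 13; (10|13)=+1, (8|13)=-1; (−1)^{-7·-2·6}·(+1)^-2·(-1)^-7 = -1.
v=5: a=5^2·(≡2), b=5^0·(≡2) mod 5; (2|5)=-1, (2|5)=-1; (−1)^{2·0·2}·(-1)^0·(-1)^2 = +1.
v=3: a=3^10·(≡1), b=3^5·(≡2) mod 3; (1|3)=+1, (2|3)=-1; (−1)^{10·5·1}·(+1)^5·(-1)^10 = +1.
v=23: a=23^1·(≡12), b=23^0·(≡15) mod 23; (12|23)=+1, (15|23)=-1; (−1)^{1·0·11}·(+1)^0·(-1)^1 = -1.
Ram(23023, 33) = {7, 11, 13, 23}; no ℚ_7-point on the conic.

[7, 11, 13, 23]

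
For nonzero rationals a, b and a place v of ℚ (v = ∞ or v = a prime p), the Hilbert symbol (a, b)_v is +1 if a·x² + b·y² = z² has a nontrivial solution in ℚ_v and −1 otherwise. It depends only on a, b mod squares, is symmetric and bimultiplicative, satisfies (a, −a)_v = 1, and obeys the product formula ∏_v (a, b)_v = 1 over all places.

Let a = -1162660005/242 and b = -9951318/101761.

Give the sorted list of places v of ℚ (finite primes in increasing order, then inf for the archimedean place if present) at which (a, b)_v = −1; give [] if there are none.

[5, inf]

(a, b) ≡ (-10, -598) mod (ℚ^×)²; places V = {2, 3, 5, 11, 13, 17, 23, 29, 43, ∞}.
(a,b)_23: α=2, u≡1; β=1, v≡19 (mod 23); (1|23)=+1, (19|23)=-1; sign (−1)^0·+1^1·-1^2 = +1.
(a,b)_∞: sgn(-10)=−, sgn(-598)=−, so -1.
(a,b)_43: α=0, u≡37; β=2, v≡24 (mod 43); (37|43)=-1, (24|43)=+1; sign (−1)^0·-1^2·+1^0 = +1.
(a,b)_3: α=2, u≡2; β=2, v≡2 (mod 3); (2|3)=-1, (2|3)=-1; sign (−1)^0·-1^2·-1^2 = +1.
(a,b)_13: α=2, u≡9; β=1, v≡11 (mod 13); (9|13)=+1, (11|13)=-1; sign (−1)^0·+1^1·-1^2 = +1.
(a,b)_29: α=0, u≡2; β=-2, v≡18 (mod 29); (2|29)=-1, (18|29)=-1; sign (−1)^0·-1^-2·-1^0 = +1.
(a,b)_2: α=-1, β=1; u≡3, v≡5 (mod 8); ε(u)ε(v)=1·0, αω(v)=-1·1, βω(u)=1·1; sum ≡ 0  ⇒  +1.
(a,b)_11: α=-2, u≡5; β=-2, v≡6 (mod 11); (5|11)=+1, (6|11)=-1; sign (−1)^0·+1^-2·-1^-2 = +1.
(a,b)_17: α=2, u≡14; β=0, v≡11 (mod 17); (14|17)=-1, (11|17)=-1; sign (−1)^0·-1^0·-1^2 = +1.
(a,b)_5: α=1, u≡2; β=0, v≡2 (mod 5); (2|5)=-1, (2|5)=-1; sign (−1)^0·-1^0·-1^1 = -1.
Ram(-10, -598) = {5, ∞}; no ℚ_5-point on the conic.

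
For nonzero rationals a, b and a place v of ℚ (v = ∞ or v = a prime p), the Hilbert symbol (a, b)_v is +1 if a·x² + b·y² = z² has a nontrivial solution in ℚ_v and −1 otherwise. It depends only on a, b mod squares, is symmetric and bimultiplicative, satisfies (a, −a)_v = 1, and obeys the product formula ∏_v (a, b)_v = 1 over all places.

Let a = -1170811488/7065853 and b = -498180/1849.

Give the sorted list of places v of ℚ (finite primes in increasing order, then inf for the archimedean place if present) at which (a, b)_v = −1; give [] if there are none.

Mod squares: a ≡ -3774, b ≡ -345. Check v ∈ {∞, 2, 3, 5, 7, 11, 17, 19, 23, 37, 43}.
v=17: a=17^1·(≡15), b=17^0·(≡3) mod 17; (15|17)=+1, (3|17)=-1; (−1)^{1·0·8}·(+1)^0·(-1)^1 = -1.
v=19: a=19^-2·(≡11), b=19^2·(≡17) mod 19; (11|19)=+1, (17|19)=+1; (−1)^{-2·2·9}·(+1)^2·(+1)^-2 = +1.
v=23: a=23^-2·(≡5), b=23^1·(≡16) mod 23; (5|23)=-1, (16|23)=+1; (−1)^{-2·1·11}·(-1)^1·(+1)^-2 = -1.
v=7: a=7^2·(≡6), b=7^0·(≡3) mod 7; (6|7)=-1, (3|7)=-1; (−1)^{2·0·3}·(-1)^0·(-1)^2 = +1.
v=∞: -3774 < 0 and -345 < 0  ⇒  (a,b)_∞ = -1.
v=5: a=5^0·(≡4), b=5^1·(≡1) mod 5; (4|5)=+1, (1|5)=+1; (−1)^{0·1·2}·(+1)^1·(+1)^0 = +1.
v=37: a=37^-1·(≡7), b=37^0·(≡12) mod 37; (7|37)=+1, (12|37)=+1; (−1)^{-1·0·18}·(+1)^0·(+1)^-1 = +1.
v=11: a=11^4·(≡8), b=11^0·(≡10) mod 11; (8|11)=-1, (10|11)=-1; (−1)^{4·0·5}·(-1)^0·(-1)^4 = +1.
v=2: v_2(a)=5, v_2(b)=2; units ≡ 1, 7 (mod 8); ε·ε+αω+βω = 0·1+5·0+2·0 ≡ 0  ⇒  (a,b)_2 = +1.
v=3: a=3^1·(≡2), b=3^1·(≡2) mod 3; (2|3)=-1, (2|3)=-1; (−1)^{1·1·1}·(-1)^1·(-1)^1 = -1.
v=43: a=43^0·(≡36), b=43^-2·(≡18) mod 43; (36|43)=+1, (18|43)=-1; (−1)^{0·-2·21}·(+1)^-2·(-1)^0 = +1.
Ram(-3774, -345) = {3, 17, 23, ∞}; no ℚ_3-point on the conic.

[3, 17, 23, inf]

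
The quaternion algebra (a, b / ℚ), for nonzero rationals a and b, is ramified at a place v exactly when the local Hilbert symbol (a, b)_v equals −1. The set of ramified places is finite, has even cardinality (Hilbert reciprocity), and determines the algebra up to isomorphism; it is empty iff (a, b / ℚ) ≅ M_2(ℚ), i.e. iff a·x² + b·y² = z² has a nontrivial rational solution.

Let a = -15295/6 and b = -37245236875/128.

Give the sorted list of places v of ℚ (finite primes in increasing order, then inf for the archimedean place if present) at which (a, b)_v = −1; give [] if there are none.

(a, b) ≡ (-91770, -38) mod (ℚ^×)²; places V = {2, 3, 5, 7, 11, 19, 23, ∞}.
(a,b)_5: α=1, u≡1; β=4, v≡2 (mod 5); (1|5)=+1, (2|5)=-1; sign (−1)^0·+1^4·-1^1 = -1.
(a,b)_23: α=1, u≡8; β=2, v≡8 (mod 23); (8|23)=+1, (8|23)=+1; sign (−1)^0·+1^2·+1^1 = +1.
(a,b)_3: α=-1, u≡1; β=0, v≡1 (mod 3); (1|3)=+1, (1|3)=+1; sign (−1)^0·+1^0·+1^-1 = +1.
(a,b)_11: α=0, u≡1; β=2, v≡2 (mod 11); (1|11)=+1, (2|11)=-1; sign (−1)^0·+1^2·-1^0 = +1.
(a,b)_2: α=-1, β=-7; u≡3, v≡5 (mod 8); ε(u)ε(v)=1·0, αω(v)=-1·1, βω(u)=-7·1; sum ≡ 0  ⇒  +1.
(a,b)_19: α=1, u≡2; β=1, v≡5 (mod 19); (2|19)=-1, (5|19)=+1; sign (−1)^1·-1^1·+1^1 = +1.
(a,b)_∞: sgn(-91770)=−, sgn(-38)=−, so -1.
(a,b)_7: α=1, u≡1; β=2, v≡2 (mod 7); (1|7)=+1, (2|7)=+1; sign (−1)^0·+1^2·+1^1 = +1.
Ram(-91770, -38) = {5, ∞}; no ℚ_5-point on the conic.

[5, inf]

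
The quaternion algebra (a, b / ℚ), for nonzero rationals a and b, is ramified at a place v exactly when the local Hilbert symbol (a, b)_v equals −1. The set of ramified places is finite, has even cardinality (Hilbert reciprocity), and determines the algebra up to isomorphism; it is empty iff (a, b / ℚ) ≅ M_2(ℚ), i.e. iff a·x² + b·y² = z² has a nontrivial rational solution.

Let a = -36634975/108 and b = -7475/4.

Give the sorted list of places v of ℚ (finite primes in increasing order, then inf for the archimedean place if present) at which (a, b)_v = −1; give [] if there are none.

(a, b) ≡ (-26013, -299) mod (ℚ^×)²; places V = {2, 3, 5, 13, 23, 29, ∞}.
(a,b)_3: α=-3, u≡2; β=0, v≡1 (mod 3); (2|3)=-1, (1|3)=+1; sign (−1)^0·-1^0·+1^-3 = +1.
(a,b)_23: α=1, u≡14; β=1, v≡5 (mod 23); (14|23)=-1, (5|23)=-1; sign (−1)^1·-1^1·-1^1 = -1.
(a,b)_13: α=3, u≡1; β=1, v≡9 (mod 13); (1|13)=+1, (9|13)=+1; sign (−1)^0·+1^1·+1^3 = +1.
(a,b)_2: α=-2, β=-2; u≡3, v≡5 (mod 8); ε(u)ε(v)=1·0, αω(v)=-2·1, βω(u)=-2·1; sum ≡ 0  ⇒  +1.
(a,b)_29: α=1, u≡8; β=0, v≡9 (mod 29); (8|29)=-1, (9|29)=+1; sign (−1)^0·-1^0·+1^1 = +1.
(a,b)_∞: sgn(-26013)=−, sgn(-299)=−, so -1.
(a,b)_5: α=2, u≡2; β=2, v≡4 (mod 5); (2|5)=-1, (4|5)=+1; sign (−1)^0·-1^2·+1^2 = +1.
|Ram(-26013, -299)| = 2, even; anisotropic at {23, ∞}.

[23, inf]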